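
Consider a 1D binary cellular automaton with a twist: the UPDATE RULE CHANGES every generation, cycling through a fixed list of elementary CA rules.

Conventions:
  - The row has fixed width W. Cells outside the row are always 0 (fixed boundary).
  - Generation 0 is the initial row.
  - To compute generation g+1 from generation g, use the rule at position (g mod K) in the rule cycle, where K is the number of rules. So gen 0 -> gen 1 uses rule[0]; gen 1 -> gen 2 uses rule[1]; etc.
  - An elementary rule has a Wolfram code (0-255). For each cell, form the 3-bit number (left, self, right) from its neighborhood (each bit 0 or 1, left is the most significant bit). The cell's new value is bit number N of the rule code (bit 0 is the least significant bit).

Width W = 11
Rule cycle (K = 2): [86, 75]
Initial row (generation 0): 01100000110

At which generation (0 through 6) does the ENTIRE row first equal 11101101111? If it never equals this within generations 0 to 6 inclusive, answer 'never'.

Gen 0: 01100000110
Gen 1 (rule 86): 10110001011
Gen 2 (rule 75): 00110110011
Gen 3 (rule 86): 01010011101
Gen 4 (rule 75): 10000110100
Gen 5 (rule 86): 11001010110
Gen 6 (rule 75): 11010000110

Answer: never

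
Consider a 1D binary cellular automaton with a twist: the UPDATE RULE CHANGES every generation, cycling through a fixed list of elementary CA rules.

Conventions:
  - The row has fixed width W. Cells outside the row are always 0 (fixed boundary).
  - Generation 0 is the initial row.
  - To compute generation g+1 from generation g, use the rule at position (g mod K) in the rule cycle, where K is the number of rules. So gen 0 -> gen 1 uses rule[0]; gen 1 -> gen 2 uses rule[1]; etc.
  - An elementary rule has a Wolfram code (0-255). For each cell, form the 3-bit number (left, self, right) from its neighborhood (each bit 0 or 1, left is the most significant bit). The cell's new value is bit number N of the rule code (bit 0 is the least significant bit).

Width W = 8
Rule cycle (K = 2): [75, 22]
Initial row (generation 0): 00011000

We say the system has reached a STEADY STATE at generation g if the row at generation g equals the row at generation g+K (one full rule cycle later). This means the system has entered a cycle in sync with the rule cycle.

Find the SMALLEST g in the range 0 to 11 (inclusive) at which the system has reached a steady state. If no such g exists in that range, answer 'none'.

Answer: 2

Derivation:
Gen 0: 00011000
Gen 1 (rule 75): 11111011
Gen 2 (rule 22): 00000000
Gen 3 (rule 75): 11111111
Gen 4 (rule 22): 00000000
Gen 5 (rule 75): 11111111
Gen 6 (rule 22): 00000000
Gen 7 (rule 75): 11111111
Gen 8 (rule 22): 00000000
Gen 9 (rule 75): 11111111
Gen 10 (rule 22): 00000000
Gen 11 (rule 75): 11111111
Gen 12 (rule 22): 00000000
Gen 13 (rule 75): 11111111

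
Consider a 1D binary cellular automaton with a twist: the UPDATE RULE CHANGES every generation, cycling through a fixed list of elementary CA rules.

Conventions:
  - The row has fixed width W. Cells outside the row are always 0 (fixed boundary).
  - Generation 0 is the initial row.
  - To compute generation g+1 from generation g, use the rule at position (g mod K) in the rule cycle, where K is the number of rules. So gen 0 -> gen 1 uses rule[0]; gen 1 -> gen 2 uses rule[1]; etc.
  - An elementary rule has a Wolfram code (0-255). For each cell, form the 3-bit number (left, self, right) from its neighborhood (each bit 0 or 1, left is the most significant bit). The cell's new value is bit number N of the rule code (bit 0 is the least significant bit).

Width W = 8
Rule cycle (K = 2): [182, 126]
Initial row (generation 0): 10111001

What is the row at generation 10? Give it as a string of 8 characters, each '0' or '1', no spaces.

Gen 0: 10111001
Gen 1 (rule 182): 11010111
Gen 2 (rule 126): 11111101
Gen 3 (rule 182): 01111011
Gen 4 (rule 126): 11001111
Gen 5 (rule 182): 00110110
Gen 6 (rule 126): 01111111
Gen 7 (rule 182): 10111110
Gen 8 (rule 126): 11100011
Gen 9 (rule 182): 01010100
Gen 10 (rule 126): 11111110

Answer: 11111110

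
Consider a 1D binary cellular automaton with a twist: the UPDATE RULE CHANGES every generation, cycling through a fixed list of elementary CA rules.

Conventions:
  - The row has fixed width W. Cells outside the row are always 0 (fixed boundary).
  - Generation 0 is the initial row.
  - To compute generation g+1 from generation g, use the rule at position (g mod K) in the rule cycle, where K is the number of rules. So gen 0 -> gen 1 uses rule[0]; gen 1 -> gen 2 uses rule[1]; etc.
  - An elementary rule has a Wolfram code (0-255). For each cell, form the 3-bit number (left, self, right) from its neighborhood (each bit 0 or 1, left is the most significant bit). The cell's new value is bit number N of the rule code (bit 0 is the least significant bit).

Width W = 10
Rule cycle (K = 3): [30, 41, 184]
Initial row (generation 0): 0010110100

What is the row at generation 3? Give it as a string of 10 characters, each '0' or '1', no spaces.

Answer: 0010100010

Derivation:
Gen 0: 0010110100
Gen 1 (rule 30): 0110100110
Gen 2 (rule 41): 0101000100
Gen 3 (rule 184): 0010100010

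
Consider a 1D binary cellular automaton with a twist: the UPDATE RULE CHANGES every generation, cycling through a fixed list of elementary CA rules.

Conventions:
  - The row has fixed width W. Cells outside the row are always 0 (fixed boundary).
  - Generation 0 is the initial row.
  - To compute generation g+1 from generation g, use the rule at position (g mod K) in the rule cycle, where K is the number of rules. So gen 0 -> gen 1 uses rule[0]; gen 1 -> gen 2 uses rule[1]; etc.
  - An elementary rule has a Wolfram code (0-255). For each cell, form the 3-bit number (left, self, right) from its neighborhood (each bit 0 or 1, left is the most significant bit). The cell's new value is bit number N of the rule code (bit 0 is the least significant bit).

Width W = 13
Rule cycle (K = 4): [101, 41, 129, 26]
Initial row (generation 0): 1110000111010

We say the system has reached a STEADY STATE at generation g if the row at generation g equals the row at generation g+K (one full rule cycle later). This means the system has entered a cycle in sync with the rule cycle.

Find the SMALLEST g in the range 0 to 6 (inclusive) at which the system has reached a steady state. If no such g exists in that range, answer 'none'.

Gen 0: 1110000111010
Gen 1 (rule 101): 0010110001110
Gen 2 (rule 41): 1001100101000
Gen 3 (rule 129): 0000000000011
Gen 4 (rule 26): 0000000000110
Gen 5 (rule 101): 1111111110010
Gen 6 (rule 41): 1000000000000
Gen 7 (rule 129): 0011111111111
Gen 8 (rule 26): 0110000000000
Gen 9 (rule 101): 0010111111111
Gen 10 (rule 41): 1001100000000

Answer: none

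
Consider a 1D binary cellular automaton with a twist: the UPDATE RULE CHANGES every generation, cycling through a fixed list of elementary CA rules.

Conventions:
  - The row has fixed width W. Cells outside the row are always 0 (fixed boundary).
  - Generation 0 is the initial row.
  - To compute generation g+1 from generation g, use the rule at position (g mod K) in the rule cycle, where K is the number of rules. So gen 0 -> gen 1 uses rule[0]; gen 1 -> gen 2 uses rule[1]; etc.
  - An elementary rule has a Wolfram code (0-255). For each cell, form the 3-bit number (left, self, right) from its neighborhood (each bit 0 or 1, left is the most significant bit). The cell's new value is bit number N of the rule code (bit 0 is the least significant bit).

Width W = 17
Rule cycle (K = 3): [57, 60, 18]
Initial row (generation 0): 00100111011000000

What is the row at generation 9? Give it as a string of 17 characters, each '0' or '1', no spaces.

Gen 0: 00100111011000000
Gen 1 (rule 57): 10010100110111111
Gen 2 (rule 60): 11011110101100000
Gen 3 (rule 18): 00000000000010000
Gen 4 (rule 57): 11111111111001111
Gen 5 (rule 60): 10000000000101000
Gen 6 (rule 18): 01000000001000100
Gen 7 (rule 57): 00111111100110011
Gen 8 (rule 60): 00100000010101010
Gen 9 (rule 18): 01010000100000001

Answer: 01010000100000001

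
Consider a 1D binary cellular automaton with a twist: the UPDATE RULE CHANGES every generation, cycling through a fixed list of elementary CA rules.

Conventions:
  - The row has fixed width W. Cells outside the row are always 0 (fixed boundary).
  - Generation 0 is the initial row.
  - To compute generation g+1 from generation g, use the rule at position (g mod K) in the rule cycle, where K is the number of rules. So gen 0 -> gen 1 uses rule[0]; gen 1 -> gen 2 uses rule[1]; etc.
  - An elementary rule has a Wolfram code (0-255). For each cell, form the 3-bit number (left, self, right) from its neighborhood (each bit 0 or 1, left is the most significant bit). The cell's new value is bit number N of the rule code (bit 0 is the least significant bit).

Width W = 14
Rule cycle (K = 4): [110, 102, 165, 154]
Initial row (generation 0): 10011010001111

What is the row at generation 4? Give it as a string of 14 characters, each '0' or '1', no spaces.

Gen 0: 10011010001111
Gen 1 (rule 110): 10111110011001
Gen 2 (rule 102): 11000010101011
Gen 3 (rule 165): 00011011111100
Gen 4 (rule 154): 00110011111010

Answer: 00110011111010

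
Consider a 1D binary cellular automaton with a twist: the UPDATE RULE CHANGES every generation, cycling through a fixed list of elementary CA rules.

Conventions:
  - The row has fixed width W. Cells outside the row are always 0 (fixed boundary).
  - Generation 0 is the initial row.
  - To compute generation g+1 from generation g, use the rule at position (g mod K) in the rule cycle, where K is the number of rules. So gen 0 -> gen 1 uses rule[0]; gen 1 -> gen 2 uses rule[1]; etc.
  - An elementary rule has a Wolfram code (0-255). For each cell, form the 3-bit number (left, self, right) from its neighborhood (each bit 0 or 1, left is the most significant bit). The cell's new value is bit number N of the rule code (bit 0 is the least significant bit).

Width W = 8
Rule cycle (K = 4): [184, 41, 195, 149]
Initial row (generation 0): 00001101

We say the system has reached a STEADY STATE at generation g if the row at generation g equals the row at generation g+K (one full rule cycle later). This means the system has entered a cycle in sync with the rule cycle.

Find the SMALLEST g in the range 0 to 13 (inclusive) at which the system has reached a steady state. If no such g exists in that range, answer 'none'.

Gen 0: 00001101
Gen 1 (rule 184): 00001010
Gen 2 (rule 41): 11100100
Gen 3 (rule 195): 01101001
Gen 4 (rule 149): 00001101
Gen 5 (rule 184): 00001010
Gen 6 (rule 41): 11100100
Gen 7 (rule 195): 01101001
Gen 8 (rule 149): 00001101
Gen 9 (rule 184): 00001010
Gen 10 (rule 41): 11100100
Gen 11 (rule 195): 01101001
Gen 12 (rule 149): 00001101
Gen 13 (rule 184): 00001010
Gen 14 (rule 41): 11100100
Gen 15 (rule 195): 01101001
Gen 16 (rule 149): 00001101
Gen 17 (rule 184): 00001010

Answer: 0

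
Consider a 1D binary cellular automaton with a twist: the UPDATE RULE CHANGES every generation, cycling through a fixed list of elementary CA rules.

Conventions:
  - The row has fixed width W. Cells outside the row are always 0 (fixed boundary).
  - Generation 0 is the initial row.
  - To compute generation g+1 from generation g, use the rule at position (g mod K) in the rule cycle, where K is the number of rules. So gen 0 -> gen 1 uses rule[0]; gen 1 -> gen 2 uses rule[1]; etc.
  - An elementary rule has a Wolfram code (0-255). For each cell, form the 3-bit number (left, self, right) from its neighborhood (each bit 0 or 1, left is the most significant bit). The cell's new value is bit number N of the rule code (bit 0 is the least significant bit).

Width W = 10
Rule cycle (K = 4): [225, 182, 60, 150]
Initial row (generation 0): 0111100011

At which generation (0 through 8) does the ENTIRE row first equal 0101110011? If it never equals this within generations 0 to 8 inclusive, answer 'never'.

Answer: 5

Derivation:
Gen 0: 0111100011
Gen 1 (rule 225): 0011101001
Gen 2 (rule 182): 0101011111
Gen 3 (rule 60): 0111110000
Gen 4 (rule 150): 1011101000
Gen 5 (rule 225): 0101110011
Gen 6 (rule 182): 1110101100
Gen 7 (rule 60): 1001111010
Gen 8 (rule 150): 1110110011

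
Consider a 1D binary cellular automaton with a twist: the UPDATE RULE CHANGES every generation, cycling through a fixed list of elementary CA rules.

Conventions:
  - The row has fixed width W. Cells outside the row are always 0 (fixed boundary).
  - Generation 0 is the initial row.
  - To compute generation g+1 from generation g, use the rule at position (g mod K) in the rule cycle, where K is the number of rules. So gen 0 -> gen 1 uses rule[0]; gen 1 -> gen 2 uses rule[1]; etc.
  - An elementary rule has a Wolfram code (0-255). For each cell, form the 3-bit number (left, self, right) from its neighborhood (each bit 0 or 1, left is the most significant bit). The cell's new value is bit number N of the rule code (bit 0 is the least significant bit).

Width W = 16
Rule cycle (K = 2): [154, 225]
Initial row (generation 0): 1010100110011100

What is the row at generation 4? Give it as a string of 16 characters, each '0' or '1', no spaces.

Gen 0: 1010100110011100
Gen 1 (rule 154): 0000011101111010
Gen 2 (rule 225): 1111001110111100
Gen 3 (rule 154): 1110111100111010
Gen 4 (rule 225): 0111011100011100

Answer: 0111011100011100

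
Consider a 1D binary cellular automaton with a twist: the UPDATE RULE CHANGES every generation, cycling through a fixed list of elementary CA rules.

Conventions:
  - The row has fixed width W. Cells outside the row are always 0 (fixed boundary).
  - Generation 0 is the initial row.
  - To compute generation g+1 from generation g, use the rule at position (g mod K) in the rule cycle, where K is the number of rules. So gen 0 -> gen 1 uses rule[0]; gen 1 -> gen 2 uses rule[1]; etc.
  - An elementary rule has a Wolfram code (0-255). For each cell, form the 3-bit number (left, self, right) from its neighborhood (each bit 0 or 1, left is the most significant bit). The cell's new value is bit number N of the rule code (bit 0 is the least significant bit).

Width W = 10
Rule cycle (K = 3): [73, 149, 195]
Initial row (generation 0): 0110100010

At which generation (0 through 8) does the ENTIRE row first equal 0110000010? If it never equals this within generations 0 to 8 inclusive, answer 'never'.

Answer: never

Derivation:
Gen 0: 0110100010
Gen 1 (rule 73): 0110001000
Gen 2 (rule 149): 0001101111
Gen 3 (rule 195): 1110100111
Gen 4 (rule 73): 1010000101
Gen 5 (rule 149): 1011110101
Gen 6 (rule 195): 0001110000
Gen 7 (rule 73): 1101010111
Gen 8 (rule 149): 0001010010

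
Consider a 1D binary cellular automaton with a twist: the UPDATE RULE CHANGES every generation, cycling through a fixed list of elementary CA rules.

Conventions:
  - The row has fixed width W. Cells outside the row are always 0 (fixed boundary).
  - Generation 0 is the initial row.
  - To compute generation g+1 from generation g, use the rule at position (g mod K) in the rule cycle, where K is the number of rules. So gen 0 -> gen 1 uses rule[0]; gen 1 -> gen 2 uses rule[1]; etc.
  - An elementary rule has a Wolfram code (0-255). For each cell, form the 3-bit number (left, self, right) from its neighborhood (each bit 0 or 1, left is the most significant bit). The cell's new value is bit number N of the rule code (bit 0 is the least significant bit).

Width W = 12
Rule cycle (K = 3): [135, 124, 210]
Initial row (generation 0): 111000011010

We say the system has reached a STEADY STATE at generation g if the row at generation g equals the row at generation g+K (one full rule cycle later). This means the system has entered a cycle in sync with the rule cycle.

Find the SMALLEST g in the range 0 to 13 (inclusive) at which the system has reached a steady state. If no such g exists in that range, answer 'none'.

Gen 0: 111000011010
Gen 1 (rule 135): 010011100010
Gen 2 (rule 124): 011010110011
Gen 3 (rule 210): 101000011101
Gen 4 (rule 135): 101011101001
Gen 5 (rule 124): 111110111101
Gen 6 (rule 210): 011110011100
Gen 7 (rule 135): 101100101001
Gen 8 (rule 124): 111110111101
Gen 9 (rule 210): 011110011100
Gen 10 (rule 135): 101100101001
Gen 11 (rule 124): 111110111101
Gen 12 (rule 210): 011110011100
Gen 13 (rule 135): 101100101001
Gen 14 (rule 124): 111110111101
Gen 15 (rule 210): 011110011100
Gen 16 (rule 135): 101100101001

Answer: 5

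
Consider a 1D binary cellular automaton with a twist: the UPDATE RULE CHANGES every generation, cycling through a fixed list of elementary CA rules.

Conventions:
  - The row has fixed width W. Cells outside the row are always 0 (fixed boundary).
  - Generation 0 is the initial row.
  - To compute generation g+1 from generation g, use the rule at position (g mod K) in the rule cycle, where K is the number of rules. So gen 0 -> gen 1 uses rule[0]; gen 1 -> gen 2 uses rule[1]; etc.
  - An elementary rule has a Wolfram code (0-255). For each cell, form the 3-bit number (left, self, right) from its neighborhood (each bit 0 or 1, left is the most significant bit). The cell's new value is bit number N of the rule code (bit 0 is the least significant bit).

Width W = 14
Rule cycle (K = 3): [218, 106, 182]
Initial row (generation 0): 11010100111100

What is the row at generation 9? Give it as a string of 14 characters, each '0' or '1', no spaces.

Gen 0: 11010100111100
Gen 1 (rule 218): 11000011111110
Gen 2 (rule 106): 11000110000010
Gen 3 (rule 182): 00101001000111
Gen 4 (rule 218): 01000110101111
Gen 5 (rule 106): 10001111011001
Gen 6 (rule 182): 11010110100111
Gen 7 (rule 218): 11000110011111
Gen 8 (rule 106): 11001110110001
Gen 9 (rule 182): 00110101001011

Answer: 00110101001011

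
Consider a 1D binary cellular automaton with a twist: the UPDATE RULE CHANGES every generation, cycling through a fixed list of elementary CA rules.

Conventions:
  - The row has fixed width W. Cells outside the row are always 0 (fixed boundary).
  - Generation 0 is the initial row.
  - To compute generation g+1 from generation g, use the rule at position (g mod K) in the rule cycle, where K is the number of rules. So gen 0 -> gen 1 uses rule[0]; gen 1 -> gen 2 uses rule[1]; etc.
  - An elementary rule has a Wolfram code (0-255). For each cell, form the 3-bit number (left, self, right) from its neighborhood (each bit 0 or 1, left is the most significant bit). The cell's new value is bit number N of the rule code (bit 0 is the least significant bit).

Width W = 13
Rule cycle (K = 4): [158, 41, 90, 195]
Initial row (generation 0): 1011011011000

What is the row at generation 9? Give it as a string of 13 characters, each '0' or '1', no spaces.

Gen 0: 1011011011000
Gen 1 (rule 158): 1010010010100
Gen 2 (rule 41): 0100000001001
Gen 3 (rule 90): 1010000010110
Gen 4 (rule 195): 0000111100010
Gen 5 (rule 158): 0001111010111
Gen 6 (rule 41): 1101000101100
Gen 7 (rule 90): 1100101001110
Gen 8 (rule 195): 0101000010110
Gen 9 (rule 158): 1101100110101

Answer: 1101100110101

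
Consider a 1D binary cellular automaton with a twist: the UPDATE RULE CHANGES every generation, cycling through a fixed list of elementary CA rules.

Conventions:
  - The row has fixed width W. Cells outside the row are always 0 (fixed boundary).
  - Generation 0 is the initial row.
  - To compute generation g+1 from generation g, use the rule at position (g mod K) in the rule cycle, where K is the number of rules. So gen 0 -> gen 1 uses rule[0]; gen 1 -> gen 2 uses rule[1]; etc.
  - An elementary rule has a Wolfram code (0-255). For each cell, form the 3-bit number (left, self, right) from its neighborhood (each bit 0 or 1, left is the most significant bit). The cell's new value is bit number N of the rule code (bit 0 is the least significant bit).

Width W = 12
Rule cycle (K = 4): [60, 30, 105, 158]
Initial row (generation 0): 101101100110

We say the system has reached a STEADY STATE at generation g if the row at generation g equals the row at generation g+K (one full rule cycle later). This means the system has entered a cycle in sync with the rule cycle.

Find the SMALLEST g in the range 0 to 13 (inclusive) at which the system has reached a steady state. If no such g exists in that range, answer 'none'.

Answer: none

Derivation:
Gen 0: 101101100110
Gen 1 (rule 60): 111011010101
Gen 2 (rule 30): 100010010101
Gen 3 (rule 105): 001000001010
Gen 4 (rule 158): 011100011011
Gen 5 (rule 60): 010010010110
Gen 6 (rule 30): 111111110101
Gen 7 (rule 105): 100000011010
Gen 8 (rule 158): 110000110011
Gen 9 (rule 60): 101000101010
Gen 10 (rule 30): 101101101011
Gen 11 (rule 105): 011111110111
Gen 12 (rule 158): 111111100110
Gen 13 (rule 60): 100000010101
Gen 14 (rule 30): 110000110101
Gen 15 (rule 105): 110110111010
Gen 16 (rule 158): 100100110011
Gen 17 (rule 60): 110110101010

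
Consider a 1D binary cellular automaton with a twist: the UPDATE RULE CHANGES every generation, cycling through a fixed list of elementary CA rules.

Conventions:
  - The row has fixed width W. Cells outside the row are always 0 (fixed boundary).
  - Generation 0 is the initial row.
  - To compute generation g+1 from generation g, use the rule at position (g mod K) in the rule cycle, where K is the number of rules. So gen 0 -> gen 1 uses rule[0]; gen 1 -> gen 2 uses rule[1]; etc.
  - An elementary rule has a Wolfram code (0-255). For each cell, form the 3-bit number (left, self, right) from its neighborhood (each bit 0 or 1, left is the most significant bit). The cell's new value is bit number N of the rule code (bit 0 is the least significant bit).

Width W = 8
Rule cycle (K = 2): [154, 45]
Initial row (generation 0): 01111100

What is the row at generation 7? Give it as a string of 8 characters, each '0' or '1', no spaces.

Gen 0: 01111100
Gen 1 (rule 154): 11111010
Gen 2 (rule 45): 10000110
Gen 3 (rule 154): 01001101
Gen 4 (rule 45): 01001011
Gen 5 (rule 154): 10110010
Gen 6 (rule 45): 11100010
Gen 7 (rule 154): 11010101

Answer: 11010101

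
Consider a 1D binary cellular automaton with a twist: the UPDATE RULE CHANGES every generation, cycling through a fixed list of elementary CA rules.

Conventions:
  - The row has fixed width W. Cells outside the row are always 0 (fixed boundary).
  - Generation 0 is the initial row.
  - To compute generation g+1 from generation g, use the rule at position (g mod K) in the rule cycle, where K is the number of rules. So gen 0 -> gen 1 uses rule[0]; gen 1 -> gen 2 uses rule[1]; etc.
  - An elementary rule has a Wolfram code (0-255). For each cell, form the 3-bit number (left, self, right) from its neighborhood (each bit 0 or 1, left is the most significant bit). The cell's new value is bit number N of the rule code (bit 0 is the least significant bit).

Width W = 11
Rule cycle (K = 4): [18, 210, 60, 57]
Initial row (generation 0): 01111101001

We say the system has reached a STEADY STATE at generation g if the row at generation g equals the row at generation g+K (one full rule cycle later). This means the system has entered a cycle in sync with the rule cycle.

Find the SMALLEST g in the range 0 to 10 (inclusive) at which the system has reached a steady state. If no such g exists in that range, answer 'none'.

Gen 0: 01111101001
Gen 1 (rule 18): 10000000110
Gen 2 (rule 210): 01000001011
Gen 3 (rule 60): 01100001110
Gen 4 (rule 57): 01011101001
Gen 5 (rule 18): 10000000110
Gen 6 (rule 210): 01000001011
Gen 7 (rule 60): 01100001110
Gen 8 (rule 57): 01011101001
Gen 9 (rule 18): 10000000110
Gen 10 (rule 210): 01000001011
Gen 11 (rule 60): 01100001110
Gen 12 (rule 57): 01011101001
Gen 13 (rule 18): 10000000110
Gen 14 (rule 210): 01000001011

Answer: 1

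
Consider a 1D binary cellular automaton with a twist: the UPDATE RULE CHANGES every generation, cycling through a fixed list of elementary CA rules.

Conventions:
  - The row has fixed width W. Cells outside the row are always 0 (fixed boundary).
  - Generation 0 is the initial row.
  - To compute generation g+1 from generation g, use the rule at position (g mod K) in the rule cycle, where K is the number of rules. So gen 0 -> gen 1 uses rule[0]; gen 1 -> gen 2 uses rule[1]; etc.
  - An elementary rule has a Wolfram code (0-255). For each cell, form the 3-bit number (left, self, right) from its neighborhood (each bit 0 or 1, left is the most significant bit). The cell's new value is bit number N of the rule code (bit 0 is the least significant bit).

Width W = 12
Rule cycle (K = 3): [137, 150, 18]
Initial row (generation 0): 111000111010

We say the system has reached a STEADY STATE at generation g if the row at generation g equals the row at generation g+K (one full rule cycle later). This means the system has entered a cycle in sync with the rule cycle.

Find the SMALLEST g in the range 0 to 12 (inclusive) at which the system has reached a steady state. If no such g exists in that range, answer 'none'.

Gen 0: 111000111010
Gen 1 (rule 137): 110010110000
Gen 2 (rule 150): 001110001000
Gen 3 (rule 18): 010001010100
Gen 4 (rule 137): 000100000001
Gen 5 (rule 150): 001110000011
Gen 6 (rule 18): 010001000100
Gen 7 (rule 137): 000100010001
Gen 8 (rule 150): 001110111011
Gen 9 (rule 18): 010000000000
Gen 10 (rule 137): 000111111111
Gen 11 (rule 150): 001011111110
Gen 12 (rule 18): 010000000001
Gen 13 (rule 137): 000111111100
Gen 14 (rule 150): 001011111010
Gen 15 (rule 18): 010000000001

Answer: 12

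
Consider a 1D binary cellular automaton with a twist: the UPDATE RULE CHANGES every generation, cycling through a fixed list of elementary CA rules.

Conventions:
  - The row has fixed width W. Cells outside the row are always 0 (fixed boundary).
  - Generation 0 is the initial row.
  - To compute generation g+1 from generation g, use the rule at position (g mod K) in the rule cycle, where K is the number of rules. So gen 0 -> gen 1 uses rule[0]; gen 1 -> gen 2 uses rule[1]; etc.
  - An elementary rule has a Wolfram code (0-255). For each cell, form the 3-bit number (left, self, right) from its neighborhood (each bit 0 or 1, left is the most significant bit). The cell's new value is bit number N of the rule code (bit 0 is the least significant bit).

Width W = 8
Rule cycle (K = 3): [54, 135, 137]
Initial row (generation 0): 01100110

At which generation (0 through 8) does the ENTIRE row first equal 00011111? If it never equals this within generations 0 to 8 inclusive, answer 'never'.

Answer: 4

Derivation:
Gen 0: 01100110
Gen 1 (rule 54): 10011001
Gen 2 (rule 135): 10100011
Gen 3 (rule 137): 00001010
Gen 4 (rule 54): 00011111
Gen 5 (rule 135): 11101110
Gen 6 (rule 137): 11001100
Gen 7 (rule 54): 00110010
Gen 8 (rule 135): 11000110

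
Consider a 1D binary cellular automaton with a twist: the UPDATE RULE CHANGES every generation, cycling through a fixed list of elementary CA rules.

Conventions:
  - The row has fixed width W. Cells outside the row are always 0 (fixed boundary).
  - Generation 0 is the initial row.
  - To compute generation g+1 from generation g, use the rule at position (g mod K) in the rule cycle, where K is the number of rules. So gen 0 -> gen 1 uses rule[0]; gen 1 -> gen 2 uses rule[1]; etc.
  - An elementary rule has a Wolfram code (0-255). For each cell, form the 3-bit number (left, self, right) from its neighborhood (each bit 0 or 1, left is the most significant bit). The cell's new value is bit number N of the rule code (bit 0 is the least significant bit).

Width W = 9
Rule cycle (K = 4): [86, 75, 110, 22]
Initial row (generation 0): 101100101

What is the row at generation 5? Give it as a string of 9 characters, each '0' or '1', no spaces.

Gen 0: 101100101
Gen 1 (rule 86): 100111101
Gen 2 (rule 75): 001100100
Gen 3 (rule 110): 011101100
Gen 4 (rule 22): 100000010
Gen 5 (rule 86): 110000111

Answer: 110000111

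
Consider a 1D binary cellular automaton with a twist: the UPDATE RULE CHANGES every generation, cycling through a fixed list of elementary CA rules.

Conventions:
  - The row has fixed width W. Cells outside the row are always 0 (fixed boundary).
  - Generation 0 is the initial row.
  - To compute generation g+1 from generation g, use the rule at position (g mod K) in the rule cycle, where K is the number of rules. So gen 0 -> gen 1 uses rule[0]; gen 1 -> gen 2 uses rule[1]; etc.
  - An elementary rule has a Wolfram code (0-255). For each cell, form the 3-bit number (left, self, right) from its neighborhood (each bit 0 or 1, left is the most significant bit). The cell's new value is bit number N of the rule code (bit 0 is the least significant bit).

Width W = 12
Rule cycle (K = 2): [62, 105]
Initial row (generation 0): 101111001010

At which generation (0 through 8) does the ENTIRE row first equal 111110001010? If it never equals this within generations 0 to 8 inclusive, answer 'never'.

Gen 0: 101111001010
Gen 1 (rule 62): 111000111111
Gen 2 (rule 105): 101010100001
Gen 3 (rule 62): 111111110011
Gen 4 (rule 105): 100000010011
Gen 5 (rule 62): 110000111110
Gen 6 (rule 105): 110110100010
Gen 7 (rule 62): 101101110111
Gen 8 (rule 105): 011111011101

Answer: never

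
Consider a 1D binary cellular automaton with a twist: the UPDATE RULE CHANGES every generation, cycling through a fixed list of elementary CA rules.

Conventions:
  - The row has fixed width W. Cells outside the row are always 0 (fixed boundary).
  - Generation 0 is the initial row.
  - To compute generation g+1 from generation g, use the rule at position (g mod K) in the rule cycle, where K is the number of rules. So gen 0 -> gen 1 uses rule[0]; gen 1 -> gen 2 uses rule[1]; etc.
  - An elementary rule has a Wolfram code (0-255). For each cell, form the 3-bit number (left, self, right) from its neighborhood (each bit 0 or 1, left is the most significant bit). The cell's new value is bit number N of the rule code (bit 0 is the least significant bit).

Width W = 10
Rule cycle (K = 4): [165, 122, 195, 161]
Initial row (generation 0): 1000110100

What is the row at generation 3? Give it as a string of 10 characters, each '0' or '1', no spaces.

Gen 0: 1000110100
Gen 1 (rule 165): 1010001101
Gen 2 (rule 122): 0101011110
Gen 3 (rule 195): 1000001110

Answer: 1000001110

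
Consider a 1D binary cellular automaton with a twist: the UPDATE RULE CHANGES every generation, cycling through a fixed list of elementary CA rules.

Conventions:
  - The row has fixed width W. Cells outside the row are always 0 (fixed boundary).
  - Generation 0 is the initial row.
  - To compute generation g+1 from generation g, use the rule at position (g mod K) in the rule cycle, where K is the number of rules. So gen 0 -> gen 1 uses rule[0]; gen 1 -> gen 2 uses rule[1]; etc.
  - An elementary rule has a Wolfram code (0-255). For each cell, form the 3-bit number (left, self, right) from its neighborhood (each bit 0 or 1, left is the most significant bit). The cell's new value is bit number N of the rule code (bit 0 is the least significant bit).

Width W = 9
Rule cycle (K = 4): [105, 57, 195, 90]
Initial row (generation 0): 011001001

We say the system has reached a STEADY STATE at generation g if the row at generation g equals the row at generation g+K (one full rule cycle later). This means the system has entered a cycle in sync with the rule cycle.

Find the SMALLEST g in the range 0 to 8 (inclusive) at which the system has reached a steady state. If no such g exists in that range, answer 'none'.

Answer: 6

Derivation:
Gen 0: 011001001
Gen 1 (rule 105): 011000000
Gen 2 (rule 57): 010111111
Gen 3 (rule 195): 100011111
Gen 4 (rule 90): 010110001
Gen 5 (rule 105): 001110100
Gen 6 (rule 57): 101001011
Gen 7 (rule 195): 000010001
Gen 8 (rule 90): 000101010
Gen 9 (rule 105): 110010100
Gen 10 (rule 57): 101001011
Gen 11 (rule 195): 000010001
Gen 12 (rule 90): 000101010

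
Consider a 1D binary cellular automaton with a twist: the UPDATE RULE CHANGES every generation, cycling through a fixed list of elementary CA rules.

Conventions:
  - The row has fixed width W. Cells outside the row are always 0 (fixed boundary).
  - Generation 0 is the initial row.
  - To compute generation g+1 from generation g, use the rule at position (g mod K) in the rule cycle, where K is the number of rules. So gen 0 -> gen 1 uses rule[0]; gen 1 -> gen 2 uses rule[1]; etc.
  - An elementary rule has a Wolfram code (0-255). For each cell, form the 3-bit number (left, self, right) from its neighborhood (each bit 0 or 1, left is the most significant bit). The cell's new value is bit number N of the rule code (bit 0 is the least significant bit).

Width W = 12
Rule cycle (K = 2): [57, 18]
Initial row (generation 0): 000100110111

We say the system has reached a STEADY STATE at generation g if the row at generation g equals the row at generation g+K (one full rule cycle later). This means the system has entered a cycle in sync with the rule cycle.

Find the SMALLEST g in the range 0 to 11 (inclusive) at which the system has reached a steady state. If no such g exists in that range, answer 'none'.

Gen 0: 000100110111
Gen 1 (rule 57): 110010101100
Gen 2 (rule 18): 001100000010
Gen 3 (rule 57): 101011111001
Gen 4 (rule 18): 000000000110
Gen 5 (rule 57): 111111110101
Gen 6 (rule 18): 000000000000
Gen 7 (rule 57): 111111111111
Gen 8 (rule 18): 000000000000
Gen 9 (rule 57): 111111111111
Gen 10 (rule 18): 000000000000
Gen 11 (rule 57): 111111111111
Gen 12 (rule 18): 000000000000
Gen 13 (rule 57): 111111111111

Answer: 6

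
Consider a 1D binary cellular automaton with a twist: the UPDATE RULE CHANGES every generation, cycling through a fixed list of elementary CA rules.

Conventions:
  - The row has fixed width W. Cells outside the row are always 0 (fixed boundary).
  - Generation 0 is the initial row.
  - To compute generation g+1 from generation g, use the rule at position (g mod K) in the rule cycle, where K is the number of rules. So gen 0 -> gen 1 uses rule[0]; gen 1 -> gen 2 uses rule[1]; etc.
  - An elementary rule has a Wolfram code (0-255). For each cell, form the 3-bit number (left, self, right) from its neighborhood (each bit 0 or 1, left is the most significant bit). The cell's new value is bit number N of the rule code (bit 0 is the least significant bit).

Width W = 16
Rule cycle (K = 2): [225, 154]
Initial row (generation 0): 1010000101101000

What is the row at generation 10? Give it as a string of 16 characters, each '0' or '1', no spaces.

Gen 0: 1010000101101000
Gen 1 (rule 225): 0100110010110011
Gen 2 (rule 154): 1011101100101110
Gen 3 (rule 225): 0101110100010110
Gen 4 (rule 154): 1001100010100101
Gen 5 (rule 225): 0000101001000010
Gen 6 (rule 154): 0001000110100101
Gen 7 (rule 225): 1100010011000010
Gen 8 (rule 154): 1010101110100101
Gen 9 (rule 225): 0101010111000010
Gen 10 (rule 154): 1000000110100101

Answer: 1000000110100101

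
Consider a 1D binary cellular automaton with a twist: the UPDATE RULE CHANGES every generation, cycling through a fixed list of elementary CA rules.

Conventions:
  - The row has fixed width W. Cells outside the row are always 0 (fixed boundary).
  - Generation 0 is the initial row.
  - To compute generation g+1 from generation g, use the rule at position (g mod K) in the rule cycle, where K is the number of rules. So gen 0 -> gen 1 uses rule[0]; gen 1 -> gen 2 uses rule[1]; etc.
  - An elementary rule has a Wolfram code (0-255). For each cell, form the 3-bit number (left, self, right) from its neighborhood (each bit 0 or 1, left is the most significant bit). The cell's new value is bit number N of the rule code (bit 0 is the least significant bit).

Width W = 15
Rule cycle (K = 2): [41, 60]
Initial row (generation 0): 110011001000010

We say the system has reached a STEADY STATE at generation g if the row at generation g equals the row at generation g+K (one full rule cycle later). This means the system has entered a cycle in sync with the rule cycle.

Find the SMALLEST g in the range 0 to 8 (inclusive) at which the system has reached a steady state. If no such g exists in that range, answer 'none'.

Gen 0: 110011001000010
Gen 1 (rule 41): 100010000011000
Gen 2 (rule 60): 110011000010100
Gen 3 (rule 41): 100010011001001
Gen 4 (rule 60): 110011010101101
Gen 5 (rule 41): 100010101011010
Gen 6 (rule 60): 110011111110111
Gen 7 (rule 41): 100010000001100
Gen 8 (rule 60): 110011000001010
Gen 9 (rule 41): 100010011100100
Gen 10 (rule 60): 110011010010110

Answer: none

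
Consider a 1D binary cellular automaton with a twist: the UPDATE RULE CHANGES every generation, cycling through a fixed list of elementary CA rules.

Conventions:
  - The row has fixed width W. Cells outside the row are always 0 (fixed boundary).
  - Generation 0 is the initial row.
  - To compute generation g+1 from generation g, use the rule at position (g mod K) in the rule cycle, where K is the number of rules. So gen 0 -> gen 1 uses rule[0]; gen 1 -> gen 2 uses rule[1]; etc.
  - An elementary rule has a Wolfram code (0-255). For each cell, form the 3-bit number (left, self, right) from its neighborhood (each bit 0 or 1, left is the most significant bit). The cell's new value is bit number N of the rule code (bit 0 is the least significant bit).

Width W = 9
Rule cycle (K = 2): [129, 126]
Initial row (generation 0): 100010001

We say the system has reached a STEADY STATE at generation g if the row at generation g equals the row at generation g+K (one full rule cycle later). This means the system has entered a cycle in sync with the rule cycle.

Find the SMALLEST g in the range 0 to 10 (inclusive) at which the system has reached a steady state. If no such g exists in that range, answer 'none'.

Answer: 1

Derivation:
Gen 0: 100010001
Gen 1 (rule 129): 001000100
Gen 2 (rule 126): 011101110
Gen 3 (rule 129): 001000100
Gen 4 (rule 126): 011101110
Gen 5 (rule 129): 001000100
Gen 6 (rule 126): 011101110
Gen 7 (rule 129): 001000100
Gen 8 (rule 126): 011101110
Gen 9 (rule 129): 001000100
Gen 10 (rule 126): 011101110
Gen 11 (rule 129): 001000100
Gen 12 (rule 126): 011101110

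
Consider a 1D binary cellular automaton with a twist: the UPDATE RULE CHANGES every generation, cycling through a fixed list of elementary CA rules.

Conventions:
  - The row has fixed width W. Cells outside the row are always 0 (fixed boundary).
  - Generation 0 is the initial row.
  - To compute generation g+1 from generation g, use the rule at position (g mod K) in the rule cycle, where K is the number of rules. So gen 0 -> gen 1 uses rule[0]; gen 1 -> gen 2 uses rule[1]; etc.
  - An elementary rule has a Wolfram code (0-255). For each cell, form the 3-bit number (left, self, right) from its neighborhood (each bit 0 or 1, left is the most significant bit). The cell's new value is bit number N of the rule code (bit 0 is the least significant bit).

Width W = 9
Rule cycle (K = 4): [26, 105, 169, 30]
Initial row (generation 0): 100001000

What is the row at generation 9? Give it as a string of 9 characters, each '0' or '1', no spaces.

Answer: 100000100

Derivation:
Gen 0: 100001000
Gen 1 (rule 26): 010010100
Gen 2 (rule 105): 000001001
Gen 3 (rule 169): 111100000
Gen 4 (rule 30): 100010000
Gen 5 (rule 26): 010101000
Gen 6 (rule 105): 001010011
Gen 7 (rule 169): 100100010
Gen 8 (rule 30): 111110111
Gen 9 (rule 26): 100000100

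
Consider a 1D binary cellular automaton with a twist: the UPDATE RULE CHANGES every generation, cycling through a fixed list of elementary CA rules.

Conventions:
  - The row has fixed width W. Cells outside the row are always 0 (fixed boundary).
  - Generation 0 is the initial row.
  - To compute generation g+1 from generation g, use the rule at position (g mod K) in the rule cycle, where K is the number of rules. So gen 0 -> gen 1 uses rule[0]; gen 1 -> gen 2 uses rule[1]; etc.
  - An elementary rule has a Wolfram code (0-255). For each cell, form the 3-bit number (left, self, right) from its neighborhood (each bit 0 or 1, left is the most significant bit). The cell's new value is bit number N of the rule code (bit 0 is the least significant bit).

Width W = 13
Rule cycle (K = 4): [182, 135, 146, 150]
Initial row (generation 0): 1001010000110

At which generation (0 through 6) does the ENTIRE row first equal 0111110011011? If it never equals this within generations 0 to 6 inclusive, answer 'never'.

Gen 0: 1001010000110
Gen 1 (rule 182): 1111111001001
Gen 2 (rule 135): 0111110011011
Gen 3 (rule 146): 1011101100000
Gen 4 (rule 150): 1001000010000
Gen 5 (rule 182): 1111100111000
Gen 6 (rule 135): 0111001010011

Answer: 2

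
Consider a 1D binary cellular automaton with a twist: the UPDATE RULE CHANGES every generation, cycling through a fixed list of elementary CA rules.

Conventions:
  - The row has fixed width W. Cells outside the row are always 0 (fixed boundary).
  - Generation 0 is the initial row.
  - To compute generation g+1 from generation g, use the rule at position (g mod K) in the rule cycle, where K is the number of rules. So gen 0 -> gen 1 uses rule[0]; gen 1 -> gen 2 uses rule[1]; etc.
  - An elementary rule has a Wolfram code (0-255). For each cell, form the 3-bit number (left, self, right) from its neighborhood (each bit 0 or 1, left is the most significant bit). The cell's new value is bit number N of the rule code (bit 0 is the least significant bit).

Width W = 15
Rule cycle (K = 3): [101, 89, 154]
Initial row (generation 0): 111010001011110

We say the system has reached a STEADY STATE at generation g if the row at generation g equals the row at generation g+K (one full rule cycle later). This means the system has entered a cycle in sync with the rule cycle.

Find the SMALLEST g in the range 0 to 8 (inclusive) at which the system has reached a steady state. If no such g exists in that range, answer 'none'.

Gen 0: 111010001011110
Gen 1 (rule 101): 001110101100010
Gen 2 (rule 89): 101010001111001
Gen 3 (rule 154): 000001011110110
Gen 4 (rule 101): 111101100011010
Gen 5 (rule 89): 100101111011001
Gen 6 (rule 154): 011001110010110
Gen 7 (rule 101): 001000010011010
Gen 8 (rule 89): 100111001011001
Gen 9 (rule 154): 011110110010110
Gen 10 (rule 101): 000011010011010
Gen 11 (rule 89): 111011001011001

Answer: none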